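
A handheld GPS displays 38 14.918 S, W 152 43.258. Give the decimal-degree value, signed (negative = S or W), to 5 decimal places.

-38.24863, -152.72097

φ: 14.918′ = 0.248633°; total 38.248633
S → negative
λ: 43.258′ = 0.720967°; total 152.720967
W ⇒ negate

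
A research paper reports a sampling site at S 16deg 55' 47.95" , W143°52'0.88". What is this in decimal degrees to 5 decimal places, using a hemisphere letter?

16.92999° S, 143.86691° W

Lat: 16° + 55/60 + 47.95/3600 = 16 + 0.916667 + 0.013319 = 16.929986
Longitude: 52′ + 0.88″ = 52.01467′; 143 + 52.01467/60 = 143.866911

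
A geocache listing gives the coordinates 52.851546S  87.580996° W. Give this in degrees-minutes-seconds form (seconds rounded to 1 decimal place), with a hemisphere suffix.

Lat: 0.851546° → 51.09276′; 0.09276 × 60 = 5.566″
Longitude: whole degrees 87; 34.85976′ → 34′ and 51.586″

52°51′5.6″ S, 87°34′51.6″ W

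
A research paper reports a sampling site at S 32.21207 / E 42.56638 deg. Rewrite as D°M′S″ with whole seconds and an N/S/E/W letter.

32°12′43″ S, 42°33′59″ E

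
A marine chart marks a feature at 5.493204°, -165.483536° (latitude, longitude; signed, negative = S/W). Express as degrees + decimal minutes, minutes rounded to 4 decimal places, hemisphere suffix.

φ: 5° + 0.493204 × 60 = 5° 29.592240′
Longitude is negative → W; |value| = 165.483536
Longitude: fractional part 0.483536 → 29.012160 minutes

5° 29.5922′ N, 165° 29.0122′ W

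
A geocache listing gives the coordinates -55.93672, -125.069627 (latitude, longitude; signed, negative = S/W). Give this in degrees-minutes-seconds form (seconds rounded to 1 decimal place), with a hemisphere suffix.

55°56′12.2″ S, 125°04′10.7″ W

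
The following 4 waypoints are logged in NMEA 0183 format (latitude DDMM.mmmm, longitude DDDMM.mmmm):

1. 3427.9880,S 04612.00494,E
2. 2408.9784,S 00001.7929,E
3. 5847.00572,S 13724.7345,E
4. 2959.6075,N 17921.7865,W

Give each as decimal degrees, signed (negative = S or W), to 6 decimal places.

Point 1:
  φ: split at 2 digits → 34° and 27.988′; 34 + 27.988/60 = 34.4664667
  hemisphere S, so the sign is −
  λ: split at 3 digits → 046° and 12.00494′; 46 + 12.00494/60 = 46.2000823
  E → positive
Point 2:
  Latitude: degrees = first 2 digits = 24, minutes = 8.9784; 24 + 8.9784/60 = 24.1496400
  hemisphere S, so the sign is −
  Lon: split at 3 digits → 000° and 1.7929′; 0 + 1.7929/60 = 0.0298817
  E → positive
Point 3:
  Lat: degrees = first 2 digits = 58, minutes = 47.00572; 58 + 47.00572/60 = 58.7834287
  S → negative
  Longitude: split at 3 digits → 137° and 24.7345′; 137 + 24.7345/60 = 137.4122417
  E → positive
Point 4:
  Latitude: degrees = first 2 digits = 29, minutes = 59.6075; 29 + 59.6075/60 = 29.9934583
  N → positive
  Longitude: split at 3 digits → 179° and 21.7865′; 179 + 21.7865/60 = 179.3631083
  hemisphere W, so the sign is −

1. -34.466467, 46.200082
2. -24.149640, 0.029882
3. -58.783429, 137.412242
4. 29.993458, -179.363108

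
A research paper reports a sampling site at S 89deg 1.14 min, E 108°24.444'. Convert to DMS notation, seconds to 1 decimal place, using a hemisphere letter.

89°01′8.4″ S, 108°24′26.6″ E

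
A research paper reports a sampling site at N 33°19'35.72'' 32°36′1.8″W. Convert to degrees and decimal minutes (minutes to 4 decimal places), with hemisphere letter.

φ: seconds/60 = 0.59533; minutes = 19 + 0.59533 = 19.595333
Longitude: seconds/60 = 0.03000; minutes = 36 + 0.03000 = 36.030000

33° 19.5953′ N, 32° 36.0300′ W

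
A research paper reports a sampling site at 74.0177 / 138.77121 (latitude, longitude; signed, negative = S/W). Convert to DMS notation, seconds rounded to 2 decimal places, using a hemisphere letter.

74°01′3.72″ N, 138°46′16.36″ E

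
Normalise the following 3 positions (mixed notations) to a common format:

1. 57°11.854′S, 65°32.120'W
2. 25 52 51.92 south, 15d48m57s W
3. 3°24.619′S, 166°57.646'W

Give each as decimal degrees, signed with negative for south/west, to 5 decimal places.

1. -57.19757, -65.53533
2. -25.88109, -15.81583
3. -3.41032, -166.96077

Point 1:
  Lat: 57 + 11.854/60 = 57.197567
  hemisphere S, so the sign is −
  Lon: 32.12′ = 0.535333°; total 65.535333
  hemisphere W, so the sign is −
Point 2:
  φ: 25 + 52/60 + 51.92/3600 = 25.881089
  hemisphere S, so the sign is −
  Lon: 48′ + 57″ = 48.95000′; 15 + 48.95000/60 = 15.815833
  W → negative
Point 3:
  Latitude: 3 + 24.619/60 = 3.410317
  hemisphere S, so the sign is −
  Lon: 166 + 57.646/60 = 166.960767
  W ⇒ negate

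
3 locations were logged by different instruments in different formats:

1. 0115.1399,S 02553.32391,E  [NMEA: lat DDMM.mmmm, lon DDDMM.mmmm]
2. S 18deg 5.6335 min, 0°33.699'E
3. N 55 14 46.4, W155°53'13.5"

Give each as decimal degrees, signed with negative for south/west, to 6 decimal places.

Point 1:
  φ: degrees = first 2 digits = 1, minutes = 15.1399; 1 + 15.1399/60 = 1.2523317
  hemisphere S, so the sign is −
  Longitude: degrees = first 3 digits = 25, minutes = 53.32391; 25 + 53.32391/60 = 25.8887318
  E → positive
Point 2:
  Latitude: 18 + 5.6335/60 = 18.0938917
  S ⇒ negate
  Lon: 33.699′ = 0.561650°; total 0.5616500
  E ⇒ keep positive
Point 3:
  Lat: 55 + 14/60 + 46.4/3600 = 55.2462222
  N ⇒ keep positive
  Lon: 53′ + 13.5″ = 53.22500′; 155 + 53.22500/60 = 155.8870833
  W ⇒ negate

1. -1.252332, 25.888732
2. -18.093892, 0.561650
3. 55.246222, -155.887083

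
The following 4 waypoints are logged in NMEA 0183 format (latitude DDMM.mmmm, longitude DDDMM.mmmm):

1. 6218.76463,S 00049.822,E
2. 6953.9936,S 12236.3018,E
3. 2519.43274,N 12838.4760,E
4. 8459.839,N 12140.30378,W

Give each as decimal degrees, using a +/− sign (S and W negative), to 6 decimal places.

1. -62.312744, 0.830367
2. -69.899893, 122.605030
3. 25.323879, 128.641267
4. 84.997317, -121.671730

Point 1:
  φ: split at 2 digits → 62° and 18.76463′; 62 + 18.76463/60 = 62.3127438
  hemisphere S, so the sign is −
  λ: split at 3 digits → 000° and 49.822′; 0 + 49.822/60 = 0.8303667
  E → positive
Point 2:
  φ: split at 2 digits → 69° and 53.9936′; 69 + 53.9936/60 = 69.8998933
  S → negative
  Lon: split at 3 digits → 122° and 36.3018′; 122 + 36.3018/60 = 122.6050300
  E → positive
Point 3:
  φ: split at 2 digits → 25° and 19.43274′; 25 + 19.43274/60 = 25.3238790
  N ⇒ keep positive
  Lon: split at 3 digits → 128° and 38.476′; 128 + 38.476/60 = 128.6412667
  E → positive
Point 4:
  Lat: split at 2 digits → 84° and 59.839′; 84 + 59.839/60 = 84.9973167
  N ⇒ keep positive
  λ: split at 3 digits → 121° and 40.30378′; 121 + 40.30378/60 = 121.6717297
  W → negative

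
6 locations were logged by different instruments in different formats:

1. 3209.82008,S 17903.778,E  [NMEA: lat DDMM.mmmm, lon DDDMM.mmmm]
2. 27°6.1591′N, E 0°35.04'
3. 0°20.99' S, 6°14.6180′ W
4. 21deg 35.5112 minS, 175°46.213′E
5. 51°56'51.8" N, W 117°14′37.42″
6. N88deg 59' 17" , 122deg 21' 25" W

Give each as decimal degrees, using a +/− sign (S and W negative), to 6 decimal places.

Point 1:
  Lat: degrees = first 2 digits = 32, minutes = 9.82008; 32 + 9.82008/60 = 32.1636680
  hemisphere S, so the sign is −
  λ: split at 3 digits → 179° and 3.778′; 179 + 3.778/60 = 179.0629667
  E → positive
Point 2:
  Latitude: 6.1591′ = 0.102652°; total 27.1026517
  N → positive
  Longitude: 35.04′ = 0.584000°; total 0.5840000
  E ⇒ keep positive
Point 3:
  Latitude: 20.99′ = 0.349833°; total 0.3498333
  S → negative
  Lon: 6 + 14.618/60 = 6.2436333
  hemisphere W, so the sign is −
Point 4:
  Latitude: 21 + 35.5112/60 = 21.5918533
  hemisphere S, so the sign is −
  λ: 46.213′ = 0.770217°; total 175.7702167
  E ⇒ keep positive
Point 5:
  φ: 51° + 56/60 + 51.8/3600 = 51 + 0.933333 + 0.014389 = 51.9477222
  N → positive
  λ: 117° + 14/60 + 37.42/3600 = 117 + 0.233333 + 0.010394 = 117.2437278
  hemisphere W, so the sign is −
Point 6:
  φ: 88° + 59/60 + 17/3600 = 88 + 0.983333 + 0.004722 = 88.9880556
  N → positive
  Lon: 122° + 21/60 + 25/3600 = 122 + 0.350000 + 0.006944 = 122.3569444
  hemisphere W, so the sign is −

1. -32.163668, 179.062967
2. 27.102652, 0.584000
3. -0.349833, -6.243633
4. -21.591853, 175.770217
5. 51.947722, -117.243728
6. 88.988056, -122.356944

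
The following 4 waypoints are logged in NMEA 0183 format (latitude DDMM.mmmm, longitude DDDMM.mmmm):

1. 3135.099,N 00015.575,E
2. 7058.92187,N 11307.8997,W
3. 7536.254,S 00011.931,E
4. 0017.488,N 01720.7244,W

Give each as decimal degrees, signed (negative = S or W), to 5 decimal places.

1. 31.58498, 0.25958
2. 70.98203, -113.13166
3. -75.60423, 0.19885
4. 0.29147, -17.34541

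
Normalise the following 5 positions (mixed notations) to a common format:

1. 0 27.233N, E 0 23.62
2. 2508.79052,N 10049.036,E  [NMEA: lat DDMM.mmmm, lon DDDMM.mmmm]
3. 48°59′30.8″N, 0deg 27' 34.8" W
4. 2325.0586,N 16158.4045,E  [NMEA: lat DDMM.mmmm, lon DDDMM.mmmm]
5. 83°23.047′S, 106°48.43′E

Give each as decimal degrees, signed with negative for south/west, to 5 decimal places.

1. 0.45388, 0.39367
2. 25.14651, 100.81727
3. 48.99189, -0.45967
4. 23.41764, 161.97341
5. -83.38412, 106.80717

Point 1:
  Latitude: 27.233′ = 0.453883°; total 0.453883
  N → positive
  λ: 0 + 23.62/60 = 0.393667
  E ⇒ keep positive
Point 2:
  Lat: split at 2 digits → 25° and 8.79052′; 25 + 8.79052/60 = 25.146509
  N → positive
  Lon: split at 3 digits → 100° and 49.036′; 100 + 49.036/60 = 100.817267
  E → positive
Point 3:
  φ: 48 + 59/60 + 30.8/3600 = 48.991889
  N ⇒ keep positive
  λ: 0 + 27/60 + 34.8/3600 = 0.459667
  W → negative
Point 4:
  φ: split at 2 digits → 23° and 25.0586′; 23 + 25.0586/60 = 23.417643
  N → positive
  λ: degrees = first 3 digits = 161, minutes = 58.4045; 161 + 58.4045/60 = 161.973408
  E ⇒ keep positive
Point 5:
  φ: 23.047′ = 0.384117°; total 83.384117
  S ⇒ negate
  λ: 48.43′ = 0.807167°; total 106.807167
  E ⇒ keep positive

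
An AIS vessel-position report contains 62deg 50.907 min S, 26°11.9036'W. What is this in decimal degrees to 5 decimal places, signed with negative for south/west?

φ: 62 + 50.907/60 = 62.848450
hemisphere S, so the sign is −
Lon: 11.9036′ = 0.198393°; total 26.198393
W → negative

-62.84845, -26.19839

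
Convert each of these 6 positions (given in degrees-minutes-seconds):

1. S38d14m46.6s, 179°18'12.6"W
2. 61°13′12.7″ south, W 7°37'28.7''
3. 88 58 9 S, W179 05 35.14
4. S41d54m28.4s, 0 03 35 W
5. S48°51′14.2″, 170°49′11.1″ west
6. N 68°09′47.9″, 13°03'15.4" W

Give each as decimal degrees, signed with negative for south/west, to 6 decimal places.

1. -38.246278, -179.303500
2. -61.220194, -7.624639
3. -88.969167, -179.093094
4. -41.907889, -0.059722
5. -48.853944, -170.819750
6. 68.163306, -13.054278

Point 1:
  φ: 14′ + 46.6″ = 14.77667′; 38 + 14.77667/60 = 38.2462778
  S ⇒ negate
  Lon: 179° + 18/60 + 12.6/3600 = 179 + 0.300000 + 0.003500 = 179.3035000
  hemisphere W, so the sign is −
Point 2:
  φ: 61 + 13/60 + 12.7/3600 = 61.2201944
  S → negative
  Lon: 7° + 37/60 + 28.7/3600 = 7 + 0.616667 + 0.007972 = 7.6246389
  W ⇒ negate
Point 3:
  φ: 88° + 58/60 + 9/3600 = 88 + 0.966667 + 0.002500 = 88.9691667
  hemisphere S, so the sign is −
  Longitude: 179° + 5/60 + 35.14/3600 = 179 + 0.083333 + 0.009761 = 179.0930944
  W → negative
Point 4:
  φ: 41 + 54/60 + 28.4/3600 = 41.9078889
  hemisphere S, so the sign is −
  Longitude: 0 + 3/60 + 35/3600 = 0.0597222
  W → negative
Point 5:
  Lat: 48° + 51/60 + 14.2/3600 = 48 + 0.850000 + 0.003944 = 48.8539444
  S → negative
  Lon: 170 + 49/60 + 11.1/3600 = 170.8197500
  hemisphere W, so the sign is −
Point 6:
  Lat: 68° + 9/60 + 47.9/3600 = 68 + 0.150000 + 0.013306 = 68.1633056
  N ⇒ keep positive
  Lon: 13 + 3/60 + 15.4/3600 = 13.0542778
  hemisphere W, so the sign is −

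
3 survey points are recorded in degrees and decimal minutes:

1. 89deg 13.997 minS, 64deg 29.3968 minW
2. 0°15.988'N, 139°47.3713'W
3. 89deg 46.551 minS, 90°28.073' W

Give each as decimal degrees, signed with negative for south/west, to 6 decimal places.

1. -89.233283, -64.489947
2. 0.266467, -139.789522
3. -89.775850, -90.467883

Point 1:
  Latitude: 13.997′ = 0.233283°; total 89.2332833
  hemisphere S, so the sign is −
  λ: 29.3968′ = 0.489947°; total 64.4899467
  hemisphere W, so the sign is −
Point 2:
  Latitude: 0 + 15.988/60 = 0.2664667
  N ⇒ keep positive
  Longitude: 47.3713′ = 0.789522°; total 139.7895217
  W → negative
Point 3:
  Lat: 46.551′ = 0.775850°; total 89.7758500
  S ⇒ negate
  Longitude: 28.073′ = 0.467883°; total 90.4678833
  W ⇒ negate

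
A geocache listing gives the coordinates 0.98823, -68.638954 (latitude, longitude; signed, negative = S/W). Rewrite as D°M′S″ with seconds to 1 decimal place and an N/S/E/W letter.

0°59′17.6″ N, 68°38′20.2″ W

Latitude: 0.988230 × 60 = 59.29380′ → 59′, remainder × 60 = 17.628″
Longitude is negative → W; |value| = 68.638954
Longitude: whole degrees 68; 38.33724′ → 38′ and 20.234″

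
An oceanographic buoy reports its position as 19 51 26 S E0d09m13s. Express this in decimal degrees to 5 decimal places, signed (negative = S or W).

-19.85722, 0.15361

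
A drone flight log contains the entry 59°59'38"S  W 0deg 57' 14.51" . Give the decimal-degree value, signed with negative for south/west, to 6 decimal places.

-59.993889, -0.954031

Lat: 59° + 59/60 + 38/3600 = 59 + 0.983333 + 0.010556 = 59.9938889
hemisphere S, so the sign is −
Longitude: 0° + 57/60 + 14.51/3600 = 0 + 0.950000 + 0.004031 = 0.9540306
W → negative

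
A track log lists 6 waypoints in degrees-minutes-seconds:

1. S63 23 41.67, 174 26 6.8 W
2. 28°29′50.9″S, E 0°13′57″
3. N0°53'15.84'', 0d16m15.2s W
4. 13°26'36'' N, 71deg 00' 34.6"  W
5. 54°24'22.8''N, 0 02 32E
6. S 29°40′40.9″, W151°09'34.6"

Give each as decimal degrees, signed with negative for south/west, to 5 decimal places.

Point 1:
  φ: 63° + 23/60 + 41.67/3600 = 63 + 0.383333 + 0.011575 = 63.394908
  hemisphere S, so the sign is −
  Longitude: 174 + 26/60 + 6.8/3600 = 174.435222
  hemisphere W, so the sign is −
Point 2:
  φ: 28° + 29/60 + 50.9/3600 = 28 + 0.483333 + 0.014139 = 28.497472
  S ⇒ negate
  λ: 0° + 13/60 + 57/3600 = 0 + 0.216667 + 0.015833 = 0.232500
  E → positive
Point 3:
  φ: 0° + 53/60 + 15.84/3600 = 0 + 0.883333 + 0.004400 = 0.887733
  N ⇒ keep positive
  Longitude: 0 + 16/60 + 15.2/3600 = 0.270889
  hemisphere W, so the sign is −
Point 4:
  Latitude: 13 + 26/60 + 36/3600 = 13.443333
  N ⇒ keep positive
  Lon: 71 + 0/60 + 34.6/3600 = 71.009611
  hemisphere W, so the sign is −
Point 5:
  Latitude: 54 + 24/60 + 22.8/3600 = 54.406333
  N ⇒ keep positive
  λ: 0° + 2/60 + 32/3600 = 0 + 0.033333 + 0.008889 = 0.042222
  E → positive
Point 6:
  Latitude: 40′ + 40.9″ = 40.68167′; 29 + 40.68167/60 = 29.678028
  S → negative
  Lon: 151° + 9/60 + 34.6/3600 = 151 + 0.150000 + 0.009611 = 151.159611
  hemisphere W, so the sign is −

1. -63.39491, -174.43522
2. -28.49747, 0.23250
3. 0.88773, -0.27089
4. 13.44333, -71.00961
5. 54.40633, 0.04222
6. -29.67803, -151.15961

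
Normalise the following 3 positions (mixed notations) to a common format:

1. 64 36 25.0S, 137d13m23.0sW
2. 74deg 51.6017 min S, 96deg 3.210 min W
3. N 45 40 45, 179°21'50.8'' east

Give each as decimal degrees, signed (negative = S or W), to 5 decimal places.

1. -64.60694, -137.22306
2. -74.86003, -96.05350
3. 45.67917, 179.36411

Point 1:
  Latitude: 64° + 36/60 + 25/3600 = 64 + 0.600000 + 0.006944 = 64.606944
  hemisphere S, so the sign is −
  Longitude: 137 + 13/60 + 23/3600 = 137.223056
  hemisphere W, so the sign is −
Point 2:
  Latitude: 51.6017′ = 0.860028°; total 74.860028
  S ⇒ negate
  λ: 3.21′ = 0.053500°; total 96.053500
  W ⇒ negate
Point 3:
  Latitude: 40′ + 45″ = 40.75000′; 45 + 40.75000/60 = 45.679167
  N ⇒ keep positive
  Longitude: 179° + 21/60 + 50.8/3600 = 179 + 0.350000 + 0.014111 = 179.364111
  E ⇒ keep positive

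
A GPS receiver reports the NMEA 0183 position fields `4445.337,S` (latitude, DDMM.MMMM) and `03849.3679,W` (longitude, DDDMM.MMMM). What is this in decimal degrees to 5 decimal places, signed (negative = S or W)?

φ: split at 2 digits → 44° and 45.337′; 44 + 45.337/60 = 44.755617
S ⇒ negate
λ: split at 3 digits → 038° and 49.3679′; 38 + 49.3679/60 = 38.822798
W → negative

-44.75562, -38.82280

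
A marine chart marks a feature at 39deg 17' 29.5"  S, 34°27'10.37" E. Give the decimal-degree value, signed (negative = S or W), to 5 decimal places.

-39.29153, 34.45288

Latitude: 39° + 17/60 + 29.5/3600 = 39 + 0.283333 + 0.008194 = 39.291528
S → negative
λ: 27′ + 10.37″ = 27.17283′; 34 + 27.17283/60 = 34.452881
E ⇒ keep positive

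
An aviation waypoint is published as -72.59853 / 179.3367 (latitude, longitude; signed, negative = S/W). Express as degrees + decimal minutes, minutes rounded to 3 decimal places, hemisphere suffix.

72° 35.912′ S, 179° 20.202′ E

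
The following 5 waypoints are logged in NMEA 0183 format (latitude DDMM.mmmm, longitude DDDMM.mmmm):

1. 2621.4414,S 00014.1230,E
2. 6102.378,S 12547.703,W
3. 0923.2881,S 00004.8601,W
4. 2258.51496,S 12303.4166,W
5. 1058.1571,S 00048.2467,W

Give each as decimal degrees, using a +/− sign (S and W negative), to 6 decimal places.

Point 1:
  φ: degrees = first 2 digits = 26, minutes = 21.4414; 26 + 21.4414/60 = 26.3573567
  S ⇒ negate
  λ: degrees = first 3 digits = 0, minutes = 14.123; 0 + 14.123/60 = 0.2353833
  E → positive
Point 2:
  Lat: degrees = first 2 digits = 61, minutes = 2.378; 61 + 2.378/60 = 61.0396333
  S → negative
  λ: degrees = first 3 digits = 125, minutes = 47.703; 125 + 47.703/60 = 125.7950500
  hemisphere W, so the sign is −
Point 3:
  Lat: degrees = first 2 digits = 9, minutes = 23.2881; 9 + 23.2881/60 = 9.3881350
  S ⇒ negate
  Lon: degrees = first 3 digits = 0, minutes = 4.8601; 0 + 4.8601/60 = 0.0810017
  W → negative
Point 4:
  Latitude: split at 2 digits → 22° and 58.51496′; 22 + 58.51496/60 = 22.9752493
  hemisphere S, so the sign is −
  Lon: degrees = first 3 digits = 123, minutes = 3.4166; 123 + 3.4166/60 = 123.0569433
  W ⇒ negate
Point 5:
  Lat: degrees = first 2 digits = 10, minutes = 58.1571; 10 + 58.1571/60 = 10.9692850
  hemisphere S, so the sign is −
  λ: split at 3 digits → 000° and 48.2467′; 0 + 48.2467/60 = 0.8041117
  W ⇒ negate

1. -26.357357, 0.235383
2. -61.039633, -125.795050
3. -9.388135, -0.081002
4. -22.975249, -123.056943
5. -10.969285, -0.804112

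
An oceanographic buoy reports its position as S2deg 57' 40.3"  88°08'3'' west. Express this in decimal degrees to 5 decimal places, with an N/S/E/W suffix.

Latitude: 57′ + 40.3″ = 57.67167′; 2 + 57.67167/60 = 2.961194
Longitude: 8′ + 3″ = 8.05000′; 88 + 8.05000/60 = 88.134167

2.96119° S, 88.13417° W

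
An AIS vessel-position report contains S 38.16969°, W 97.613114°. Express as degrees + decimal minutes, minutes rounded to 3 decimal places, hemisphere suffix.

φ: 38° + 0.169690 × 60 = 38° 10.18140′
λ: minutes = (97.613114 − 97) × 60 = 36.78684

38° 10.181′ S, 97° 36.787′ W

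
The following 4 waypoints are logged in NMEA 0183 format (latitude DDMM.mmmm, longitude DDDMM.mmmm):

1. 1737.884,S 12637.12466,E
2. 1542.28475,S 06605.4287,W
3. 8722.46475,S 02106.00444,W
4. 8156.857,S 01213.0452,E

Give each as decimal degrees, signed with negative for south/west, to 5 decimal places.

Point 1:
  Lat: degrees = first 2 digits = 17, minutes = 37.884; 17 + 37.884/60 = 17.631400
  S ⇒ negate
  Lon: split at 3 digits → 126° and 37.12466′; 126 + 37.12466/60 = 126.618744
  E ⇒ keep positive
Point 2:
  φ: degrees = first 2 digits = 15, minutes = 42.28475; 15 + 42.28475/60 = 15.704746
  hemisphere S, so the sign is −
  Lon: split at 3 digits → 066° and 5.4287′; 66 + 5.4287/60 = 66.090478
  W → negative
Point 3:
  Lat: split at 2 digits → 87° and 22.46475′; 87 + 22.46475/60 = 87.374413
  S ⇒ negate
  λ: split at 3 digits → 021° and 6.00444′; 21 + 6.00444/60 = 21.100074
  hemisphere W, so the sign is −
Point 4:
  Lat: degrees = first 2 digits = 81, minutes = 56.857; 81 + 56.857/60 = 81.947617
  hemisphere S, so the sign is −
  Longitude: split at 3 digits → 012° and 13.0452′; 12 + 13.0452/60 = 12.217420
  E ⇒ keep positive

1. -17.63140, 126.61874
2. -15.70475, -66.09048
3. -87.37441, -21.10007
4. -81.94762, 12.21742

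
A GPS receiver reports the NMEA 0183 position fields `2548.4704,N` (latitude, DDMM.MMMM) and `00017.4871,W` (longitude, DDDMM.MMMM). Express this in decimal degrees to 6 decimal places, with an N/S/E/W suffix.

25.807840° N, 0.291452° W

Lat: split at 2 digits → 25° and 48.4704′; 25 + 48.4704/60 = 25.8078400
Longitude: split at 3 digits → 000° and 17.4871′; 0 + 17.4871/60 = 0.2914517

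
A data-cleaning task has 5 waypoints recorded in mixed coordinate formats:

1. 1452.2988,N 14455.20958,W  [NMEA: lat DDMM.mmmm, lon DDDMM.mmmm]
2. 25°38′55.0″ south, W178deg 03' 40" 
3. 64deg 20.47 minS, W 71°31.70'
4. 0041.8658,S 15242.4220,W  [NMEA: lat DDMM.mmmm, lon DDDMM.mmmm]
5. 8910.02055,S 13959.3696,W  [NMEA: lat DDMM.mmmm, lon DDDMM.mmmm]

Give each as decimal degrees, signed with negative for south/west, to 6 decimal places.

1. 14.871647, -144.920160
2. -25.648611, -178.061111
3. -64.341167, -71.528333
4. -0.697763, -152.707033
5. -89.167009, -139.989493

Point 1:
  Latitude: split at 2 digits → 14° and 52.2988′; 14 + 52.2988/60 = 14.8716467
  N ⇒ keep positive
  Longitude: split at 3 digits → 144° and 55.20958′; 144 + 55.20958/60 = 144.9201597
  W → negative
Point 2:
  φ: 38′ + 55″ = 38.91667′; 25 + 38.91667/60 = 25.6486111
  hemisphere S, so the sign is −
  Longitude: 178° + 3/60 + 40/3600 = 178 + 0.050000 + 0.011111 = 178.0611111
  W → negative
Point 3:
  φ: 20.47′ = 0.341167°; total 64.3411667
  hemisphere S, so the sign is −
  Lon: 31.7′ = 0.528333°; total 71.5283333
  W → negative
Point 4:
  Lat: degrees = first 2 digits = 0, minutes = 41.8658; 0 + 41.8658/60 = 0.6977633
  S ⇒ negate
  Longitude: split at 3 digits → 152° and 42.422′; 152 + 42.422/60 = 152.7070333
  hemisphere W, so the sign is −
Point 5:
  φ: split at 2 digits → 89° and 10.02055′; 89 + 10.02055/60 = 89.1670092
  S → negative
  Lon: split at 3 digits → 139° and 59.3696′; 139 + 59.3696/60 = 139.9894933
  hemisphere W, so the sign is −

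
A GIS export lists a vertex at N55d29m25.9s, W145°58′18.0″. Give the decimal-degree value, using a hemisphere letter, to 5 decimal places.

55.49053° N, 145.97167° W

Latitude: 55° + 29/60 + 25.9/3600 = 55 + 0.483333 + 0.007194 = 55.490528
Lon: 145 + 58/60 + 18/3600 = 145.971667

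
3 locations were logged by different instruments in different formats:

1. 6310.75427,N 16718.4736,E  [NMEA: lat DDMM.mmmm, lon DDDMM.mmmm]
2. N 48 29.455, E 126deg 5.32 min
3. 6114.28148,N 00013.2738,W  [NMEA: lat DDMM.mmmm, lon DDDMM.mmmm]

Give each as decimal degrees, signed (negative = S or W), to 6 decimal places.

1. 63.179238, 167.307893
2. 48.490917, 126.088667
3. 61.238025, -0.221230

Point 1:
  Lat: split at 2 digits → 63° and 10.75427′; 63 + 10.75427/60 = 63.1792378
  N ⇒ keep positive
  λ: split at 3 digits → 167° and 18.4736′; 167 + 18.4736/60 = 167.3078933
  E ⇒ keep positive
Point 2:
  Lat: 48 + 29.455/60 = 48.4909167
  N ⇒ keep positive
  Lon: 126 + 5.32/60 = 126.0886667
  E ⇒ keep positive
Point 3:
  Latitude: split at 2 digits → 61° and 14.28148′; 61 + 14.28148/60 = 61.2380247
  N ⇒ keep positive
  Lon: split at 3 digits → 000° and 13.2738′; 0 + 13.2738/60 = 0.2212300
  W → negative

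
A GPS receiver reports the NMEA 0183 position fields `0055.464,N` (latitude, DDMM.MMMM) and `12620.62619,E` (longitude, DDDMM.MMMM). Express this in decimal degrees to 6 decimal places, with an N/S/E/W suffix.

Latitude: degrees = first 2 digits = 0, minutes = 55.464; 0 + 55.464/60 = 0.9244000
Lon: split at 3 digits → 126° and 20.62619′; 126 + 20.62619/60 = 126.3437698

0.924400° N, 126.343770° E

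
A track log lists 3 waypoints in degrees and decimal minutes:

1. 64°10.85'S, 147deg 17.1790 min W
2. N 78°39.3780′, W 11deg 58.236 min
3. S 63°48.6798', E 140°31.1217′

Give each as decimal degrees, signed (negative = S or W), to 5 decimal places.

1. -64.18083, -147.28632
2. 78.65630, -11.97060
3. -63.81133, 140.51870

Point 1:
  φ: 10.85′ = 0.180833°; total 64.180833
  hemisphere S, so the sign is −
  λ: 17.179′ = 0.286317°; total 147.286317
  W ⇒ negate
Point 2:
  Latitude: 78 + 39.378/60 = 78.656300
  N → positive
  Longitude: 11 + 58.236/60 = 11.970600
  hemisphere W, so the sign is −
Point 3:
  Latitude: 48.6798′ = 0.811330°; total 63.811330
  S ⇒ negate
  Longitude: 140 + 31.1217/60 = 140.518695
  E ⇒ keep positive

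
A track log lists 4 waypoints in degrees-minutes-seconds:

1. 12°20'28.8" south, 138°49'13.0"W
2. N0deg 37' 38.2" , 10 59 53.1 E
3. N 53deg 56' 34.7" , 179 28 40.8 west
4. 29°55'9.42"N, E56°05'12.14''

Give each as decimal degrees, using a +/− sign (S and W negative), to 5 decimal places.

1. -12.34133, -138.82028
2. 0.62728, 10.99808
3. 53.94297, -179.47800
4. 29.91928, 56.08671

Point 1:
  Lat: 12° + 20/60 + 28.8/3600 = 12 + 0.333333 + 0.008000 = 12.341333
  S → negative
  Longitude: 138° + 49/60 + 13/3600 = 138 + 0.816667 + 0.003611 = 138.820278
  hemisphere W, so the sign is −
Point 2:
  Lat: 0 + 37/60 + 38.2/3600 = 0.627278
  N ⇒ keep positive
  Longitude: 59′ + 53.1″ = 59.88500′; 10 + 59.88500/60 = 10.998083
  E ⇒ keep positive
Point 3:
  φ: 56′ + 34.7″ = 56.57833′; 53 + 56.57833/60 = 53.942972
  N → positive
  λ: 179° + 28/60 + 40.8/3600 = 179 + 0.466667 + 0.011333 = 179.478000
  hemisphere W, so the sign is −
Point 4:
  Latitude: 55′ + 9.42″ = 55.15700′; 29 + 55.15700/60 = 29.919283
  N → positive
  Lon: 56 + 5/60 + 12.14/3600 = 56.086706
  E ⇒ keep positive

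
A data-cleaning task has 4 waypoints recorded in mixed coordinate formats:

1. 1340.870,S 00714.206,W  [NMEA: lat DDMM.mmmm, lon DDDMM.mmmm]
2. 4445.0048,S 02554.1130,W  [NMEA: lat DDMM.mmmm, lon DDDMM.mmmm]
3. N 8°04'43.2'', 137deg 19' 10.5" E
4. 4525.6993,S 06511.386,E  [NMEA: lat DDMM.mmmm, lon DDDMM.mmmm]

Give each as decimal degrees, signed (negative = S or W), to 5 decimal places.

1. -13.68117, -7.23677
2. -44.75008, -25.90188
3. 8.07867, 137.31958
4. -45.42832, 65.18977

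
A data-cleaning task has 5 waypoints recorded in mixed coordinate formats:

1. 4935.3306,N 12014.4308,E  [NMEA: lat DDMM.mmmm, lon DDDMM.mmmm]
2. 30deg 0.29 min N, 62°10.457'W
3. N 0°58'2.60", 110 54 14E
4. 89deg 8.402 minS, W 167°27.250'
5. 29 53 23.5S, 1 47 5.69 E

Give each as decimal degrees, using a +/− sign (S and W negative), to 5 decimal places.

1. 49.58884, 120.24051
2. 30.00483, -62.17428
3. 0.96739, 110.90389
4. -89.14003, -167.45417
5. -29.88986, 1.78491

Point 1:
  Latitude: degrees = first 2 digits = 49, minutes = 35.3306; 49 + 35.3306/60 = 49.588843
  N → positive
  Lon: split at 3 digits → 120° and 14.4308′; 120 + 14.4308/60 = 120.240513
  E → positive
Point 2:
  Lat: 0.29′ = 0.004833°; total 30.004833
  N → positive
  Lon: 62 + 10.457/60 = 62.174283
  hemisphere W, so the sign is −
Point 3:
  Latitude: 0 + 58/60 + 2.6/3600 = 0.967389
  N → positive
  Longitude: 54′ + 14″ = 54.23333′; 110 + 54.23333/60 = 110.903889
  E → positive
Point 4:
  Lat: 8.402′ = 0.140033°; total 89.140033
  S ⇒ negate
  Lon: 167 + 27.25/60 = 167.454167
  hemisphere W, so the sign is −
Point 5:
  Lat: 29 + 53/60 + 23.5/3600 = 29.889861
  hemisphere S, so the sign is −
  Longitude: 1 + 47/60 + 5.69/3600 = 1.784914
  E ⇒ keep positive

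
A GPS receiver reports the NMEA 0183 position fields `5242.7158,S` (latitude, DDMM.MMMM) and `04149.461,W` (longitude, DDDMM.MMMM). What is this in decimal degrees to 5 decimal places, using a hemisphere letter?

Lat: split at 2 digits → 52° and 42.7158′; 52 + 42.7158/60 = 52.711930
λ: degrees = first 3 digits = 41, minutes = 49.461; 41 + 49.461/60 = 41.824350

52.71193° S, 41.82435° W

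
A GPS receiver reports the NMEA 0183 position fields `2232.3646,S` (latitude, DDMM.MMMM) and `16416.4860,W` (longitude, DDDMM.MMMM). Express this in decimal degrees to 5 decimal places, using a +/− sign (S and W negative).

φ: split at 2 digits → 22° and 32.3646′; 22 + 32.3646/60 = 22.539410
S ⇒ negate
λ: degrees = first 3 digits = 164, minutes = 16.486; 164 + 16.486/60 = 164.274767
W → negative

-22.53941, -164.27477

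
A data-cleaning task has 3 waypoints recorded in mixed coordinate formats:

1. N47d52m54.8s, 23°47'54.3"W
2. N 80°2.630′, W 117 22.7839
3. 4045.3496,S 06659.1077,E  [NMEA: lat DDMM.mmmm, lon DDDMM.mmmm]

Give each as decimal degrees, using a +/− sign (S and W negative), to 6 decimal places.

1. 47.881889, -23.798417
2. 80.043833, -117.379732
3. -40.755827, 66.985128

Point 1:
  Lat: 47 + 52/60 + 54.8/3600 = 47.8818889
  N → positive
  λ: 47′ + 54.3″ = 47.90500′; 23 + 47.90500/60 = 23.7984167
  W ⇒ negate
Point 2:
  φ: 80 + 2.63/60 = 80.0438333
  N → positive
  Lon: 117 + 22.7839/60 = 117.3797317
  W → negative
Point 3:
  Lat: degrees = first 2 digits = 40, minutes = 45.3496; 40 + 45.3496/60 = 40.7558267
  S → negative
  λ: split at 3 digits → 066° and 59.1077′; 66 + 59.1077/60 = 66.9851283
  E → positive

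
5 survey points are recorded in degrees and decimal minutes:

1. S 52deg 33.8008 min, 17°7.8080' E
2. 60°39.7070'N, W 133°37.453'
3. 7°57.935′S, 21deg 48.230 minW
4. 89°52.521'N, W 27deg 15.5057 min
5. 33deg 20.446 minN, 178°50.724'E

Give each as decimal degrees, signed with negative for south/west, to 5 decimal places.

1. -52.56335, 17.13013
2. 60.66178, -133.62422
3. -7.96558, -21.80383
4. 89.87535, -27.25843
5. 33.34077, 178.84540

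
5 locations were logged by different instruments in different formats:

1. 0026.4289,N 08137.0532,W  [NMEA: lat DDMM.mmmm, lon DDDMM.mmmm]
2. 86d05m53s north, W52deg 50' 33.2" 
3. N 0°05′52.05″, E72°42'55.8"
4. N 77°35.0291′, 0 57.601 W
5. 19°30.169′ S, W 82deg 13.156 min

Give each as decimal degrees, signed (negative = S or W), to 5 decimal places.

1. 0.44048, -81.61755
2. 86.09806, -52.84256
3. 0.09779, 72.71550
4. 77.58382, -0.96002
5. -19.50282, -82.21927

Point 1:
  Latitude: split at 2 digits → 00° and 26.4289′; 0 + 26.4289/60 = 0.440482
  N → positive
  Longitude: degrees = first 3 digits = 81, minutes = 37.0532; 81 + 37.0532/60 = 81.617553
  W → negative
Point 2:
  φ: 86 + 5/60 + 53/3600 = 86.098056
  N → positive
  λ: 52° + 50/60 + 33.2/3600 = 52 + 0.833333 + 0.009222 = 52.842556
  hemisphere W, so the sign is −
Point 3:
  Lat: 0 + 5/60 + 52.05/3600 = 0.097792
  N ⇒ keep positive
  Lon: 42′ + 55.8″ = 42.93000′; 72 + 42.93000/60 = 72.715500
  E → positive
Point 4:
  Lat: 35.0291′ = 0.583818°; total 77.583818
  N ⇒ keep positive
  Longitude: 57.601′ = 0.960017°; total 0.960017
  hemisphere W, so the sign is −
Point 5:
  Latitude: 30.169′ = 0.502817°; total 19.502817
  hemisphere S, so the sign is −
  Longitude: 82 + 13.156/60 = 82.219267
  hemisphere W, so the sign is −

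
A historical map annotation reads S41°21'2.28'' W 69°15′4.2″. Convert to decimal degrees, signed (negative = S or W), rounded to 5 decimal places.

φ: 41 + 21/60 + 2.28/3600 = 41.350633
hemisphere S, so the sign is −
λ: 15′ + 4.2″ = 15.07000′; 69 + 15.07000/60 = 69.251167
hemisphere W, so the sign is −

-41.35063, -69.25117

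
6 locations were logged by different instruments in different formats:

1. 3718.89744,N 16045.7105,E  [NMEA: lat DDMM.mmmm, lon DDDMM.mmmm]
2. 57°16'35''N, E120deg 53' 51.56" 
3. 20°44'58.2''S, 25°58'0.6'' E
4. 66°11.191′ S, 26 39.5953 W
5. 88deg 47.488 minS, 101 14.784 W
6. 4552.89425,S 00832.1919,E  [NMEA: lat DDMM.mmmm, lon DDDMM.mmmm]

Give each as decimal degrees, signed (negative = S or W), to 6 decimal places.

Point 1:
  Lat: split at 2 digits → 37° and 18.89744′; 37 + 18.89744/60 = 37.3149573
  N → positive
  Lon: degrees = first 3 digits = 160, minutes = 45.7105; 160 + 45.7105/60 = 160.7618417
  E → positive
Point 2:
  φ: 57 + 16/60 + 35/3600 = 57.2763889
  N → positive
  λ: 120 + 53/60 + 51.56/3600 = 120.8976556
  E ⇒ keep positive
Point 3:
  Latitude: 20° + 44/60 + 58.2/3600 = 20 + 0.733333 + 0.016167 = 20.7495000
  hemisphere S, so the sign is −
  λ: 25 + 58/60 + 0.6/3600 = 25.9668333
  E ⇒ keep positive
Point 4:
  Lat: 66 + 11.191/60 = 66.1865167
  S → negative
  λ: 26 + 39.5953/60 = 26.6599217
  W ⇒ negate
Point 5:
  φ: 88 + 47.488/60 = 88.7914667
  S ⇒ negate
  Longitude: 14.784′ = 0.246400°; total 101.2464000
  W → negative
Point 6:
  φ: split at 2 digits → 45° and 52.89425′; 45 + 52.89425/60 = 45.8815708
  S ⇒ negate
  Longitude: split at 3 digits → 008° and 32.1919′; 8 + 32.1919/60 = 8.5365317
  E → positive

1. 37.314957, 160.761842
2. 57.276389, 120.897656
3. -20.749500, 25.966833
4. -66.186517, -26.659922
5. -88.791467, -101.246400
6. -45.881571, 8.536532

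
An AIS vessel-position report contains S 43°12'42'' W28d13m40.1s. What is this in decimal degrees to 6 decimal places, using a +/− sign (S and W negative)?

-43.211667, -28.227806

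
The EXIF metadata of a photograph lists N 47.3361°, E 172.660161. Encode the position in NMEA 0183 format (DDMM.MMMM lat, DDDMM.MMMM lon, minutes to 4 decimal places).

Lat: fractional part 0.336100 → 20.166000 minutes
Longitude: 172° + 0.660161 × 60 = 172° 39.609660′

4720.1660,N / 17239.6097,E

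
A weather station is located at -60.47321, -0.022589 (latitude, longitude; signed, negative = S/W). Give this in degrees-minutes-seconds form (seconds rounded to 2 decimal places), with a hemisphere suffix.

60°28′23.56″ S, 0°01′21.32″ W

Latitude is negative → S; |value| = 60.473210
Lat: 0.473210° → 28.39260′; 0.39260 × 60 = 23.5560″
Longitude is negative → W; |value| = 0.022589
Longitude: whole degrees 0; 1.35534′ → 1′ and 21.3204″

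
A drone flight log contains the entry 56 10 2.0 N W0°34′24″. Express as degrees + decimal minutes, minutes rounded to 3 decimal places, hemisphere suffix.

56° 10.033′ N, 0° 34.400′ W

Latitude: seconds/60 = 0.03333; minutes = 10 + 0.03333 = 10.03333
λ: 34 + 24/60 = 34.40000′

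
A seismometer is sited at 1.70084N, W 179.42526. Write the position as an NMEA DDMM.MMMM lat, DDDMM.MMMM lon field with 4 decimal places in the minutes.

Latitude: minutes = (1.700840 − 1) × 60 = 42.050400
λ: 179° + 0.425260 × 60 = 179° 25.515600′

0142.0504,N / 17925.5156,W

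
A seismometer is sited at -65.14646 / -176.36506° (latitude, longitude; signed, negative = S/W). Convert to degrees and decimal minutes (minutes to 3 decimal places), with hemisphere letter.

65° 8.788′ S, 176° 21.904′ W

Latitude is negative → S; |value| = 65.146460
Lat: minutes = (65.146460 − 65) × 60 = 8.78760
Longitude is negative → W; |value| = 176.365060
λ: fractional part 0.365060 → 21.90360 minutes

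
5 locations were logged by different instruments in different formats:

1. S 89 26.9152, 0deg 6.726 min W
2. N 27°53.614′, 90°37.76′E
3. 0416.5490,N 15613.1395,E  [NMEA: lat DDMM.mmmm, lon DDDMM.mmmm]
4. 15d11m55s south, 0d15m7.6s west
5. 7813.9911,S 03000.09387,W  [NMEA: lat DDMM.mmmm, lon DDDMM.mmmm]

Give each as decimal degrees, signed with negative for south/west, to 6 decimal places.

1. -89.448587, -0.112100
2. 27.893567, 90.629333
3. 4.275817, 156.218992
4. -15.198611, -0.252111
5. -78.233185, -30.001565

Point 1:
  φ: 26.9152′ = 0.448587°; total 89.4485867
  S → negative
  λ: 0 + 6.726/60 = 0.1121000
  W ⇒ negate
Point 2:
  Latitude: 53.614′ = 0.893567°; total 27.8935667
  N → positive
  Lon: 37.76′ = 0.629333°; total 90.6293333
  E → positive
Point 3:
  Latitude: split at 2 digits → 04° and 16.549′; 4 + 16.549/60 = 4.2758167
  N ⇒ keep positive
  λ: split at 3 digits → 156° and 13.1395′; 156 + 13.1395/60 = 156.2189917
  E → positive
Point 4:
  φ: 11′ + 55″ = 11.91667′; 15 + 11.91667/60 = 15.1986111
  S ⇒ negate
  Longitude: 0 + 15/60 + 7.6/3600 = 0.2521111
  hemisphere W, so the sign is −
Point 5:
  φ: degrees = first 2 digits = 78, minutes = 13.9911; 78 + 13.9911/60 = 78.2331850
  hemisphere S, so the sign is −
  λ: degrees = first 3 digits = 30, minutes = 0.09387; 30 + 0.09387/60 = 30.0015645
  W ⇒ negate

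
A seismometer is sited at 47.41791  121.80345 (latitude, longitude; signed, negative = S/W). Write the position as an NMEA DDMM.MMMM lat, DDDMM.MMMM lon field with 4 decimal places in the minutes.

φ: fractional part 0.417910 → 25.074600 minutes
Lon: minutes = (121.803450 − 121) × 60 = 48.207000

4725.0746,N / 12148.2070,E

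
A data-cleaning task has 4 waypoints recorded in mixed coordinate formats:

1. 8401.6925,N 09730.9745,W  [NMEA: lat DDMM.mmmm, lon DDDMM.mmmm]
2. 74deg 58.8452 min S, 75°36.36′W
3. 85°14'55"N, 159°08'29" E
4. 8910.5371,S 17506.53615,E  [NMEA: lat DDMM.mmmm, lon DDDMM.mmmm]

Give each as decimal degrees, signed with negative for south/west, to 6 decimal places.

Point 1:
  φ: degrees = first 2 digits = 84, minutes = 1.6925; 84 + 1.6925/60 = 84.0282083
  N ⇒ keep positive
  Longitude: degrees = first 3 digits = 97, minutes = 30.9745; 97 + 30.9745/60 = 97.5162417
  hemisphere W, so the sign is −
Point 2:
  Latitude: 74 + 58.8452/60 = 74.9807533
  S → negative
  Longitude: 75 + 36.36/60 = 75.6060000
  W ⇒ negate
Point 3:
  Lat: 85° + 14/60 + 55/3600 = 85 + 0.233333 + 0.015278 = 85.2486111
  N ⇒ keep positive
  Longitude: 159 + 8/60 + 29/3600 = 159.1413889
  E ⇒ keep positive
Point 4:
  φ: split at 2 digits → 89° and 10.5371′; 89 + 10.5371/60 = 89.1756183
  hemisphere S, so the sign is −
  Lon: degrees = first 3 digits = 175, minutes = 6.53615; 175 + 6.53615/60 = 175.1089358
  E ⇒ keep positive

1. 84.028208, -97.516242
2. -74.980753, -75.606000
3. 85.248611, 159.141389
4. -89.175618, 175.108936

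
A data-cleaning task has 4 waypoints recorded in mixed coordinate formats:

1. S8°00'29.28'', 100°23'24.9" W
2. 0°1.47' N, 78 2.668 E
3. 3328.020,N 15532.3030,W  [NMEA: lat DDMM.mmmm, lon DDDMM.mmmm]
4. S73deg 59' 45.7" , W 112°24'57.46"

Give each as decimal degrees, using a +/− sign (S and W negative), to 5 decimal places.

1. -8.00813, -100.39025
2. 0.02450, 78.04447
3. 33.46700, -155.53838
4. -73.99603, -112.41596

Point 1:
  φ: 0′ + 29.28″ = 0.48800′; 8 + 0.48800/60 = 8.008133
  S → negative
  Longitude: 100° + 23/60 + 24.9/3600 = 100 + 0.383333 + 0.006917 = 100.390250
  hemisphere W, so the sign is −
Point 2:
  φ: 0 + 1.47/60 = 0.024500
  N → positive
  λ: 2.668′ = 0.044467°; total 78.044467
  E ⇒ keep positive
Point 3:
  Latitude: degrees = first 2 digits = 33, minutes = 28.02; 33 + 28.02/60 = 33.467000
  N → positive
  λ: degrees = first 3 digits = 155, minutes = 32.303; 155 + 32.303/60 = 155.538383
  W → negative
Point 4:
  Lat: 73° + 59/60 + 45.7/3600 = 73 + 0.983333 + 0.012694 = 73.996028
  hemisphere S, so the sign is −
  Lon: 112 + 24/60 + 57.46/3600 = 112.415961
  hemisphere W, so the sign is −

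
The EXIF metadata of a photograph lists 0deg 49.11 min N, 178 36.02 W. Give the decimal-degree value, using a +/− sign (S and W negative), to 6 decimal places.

0.818500, -178.600333

Lat: 49.11′ = 0.818500°; total 0.8185000
N ⇒ keep positive
λ: 36.02′ = 0.600333°; total 178.6003333
hemisphere W, so the sign is −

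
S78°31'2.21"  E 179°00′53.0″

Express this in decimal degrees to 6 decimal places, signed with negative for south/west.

Lat: 78° + 31/60 + 2.21/3600 = 78 + 0.516667 + 0.000614 = 78.5172806
S ⇒ negate
Lon: 179 + 0/60 + 53/3600 = 179.0147222
E ⇒ keep positive

-78.517281, 179.014722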